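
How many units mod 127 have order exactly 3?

2

φ(127) = 127 − 1 = 126 = 2 · 3^2 · 7.
Since (Z/127Z)^× is cyclic of order 126, the number of elements of order d is φ(d) when d | 126 and 0 otherwise.
3 | 126, and φ(3) = 3 − 1 = 2.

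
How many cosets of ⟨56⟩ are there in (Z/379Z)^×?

Since 56 ∈ (Z/379Z)^×, its order divides φ(379) = 379 − 1 = 378 = 2 · 3^3 · 7.
Divisors of 378: 1, 2, 3, 6, 7, 9, 14, 18, 21, 27, 42, 54, 63, 126, 189, 378.
Evaluate successive powers at the divisors of 378:
56^1 ≡ 56
56^2 ≡ 104
56^3 ≡ 139
56^6 ≡ 371
56^7 ≡ 310
56^9 ≡ 25
56^14 ≡ 213
56^18 ≡ 246
56^21 ≡ 84
56^27 ≡ 86
56^42 ≡ 234
56^54 ≡ 195
56^63 ≡ 327
56^126 ≡ 51
56^189 ≡ 1
So ord_379(56) = 189, hence |⟨56⟩| = 189.
Index = |(Z/379Z)^×| / |⟨56⟩| = 378 / 189 = 2.

2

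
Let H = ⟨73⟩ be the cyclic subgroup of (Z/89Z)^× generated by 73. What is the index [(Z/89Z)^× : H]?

Since 73 ∈ (Z/89Z)^×, its order divides φ(89) = 89 − 1 = 88 = 2^3 · 11.
Divisors of 88: 1, 2, 4, 8, 11, 22, 44, 88.
Compute 73^d (mod 89) for the divisors d until we hit 1:
73^1 ≡ 73 (mod 89)
73^2 ≡ 78 (mod 89)
73^4 ≡ 32 (mod 89)
73^8 ≡ 45 (mod 89)
73^11 ≡ 88 (mod 89)
73^22 ≡ 1 (mod 89) ✓
Thus |⟨73⟩| = ord(73) = 22.
The index is φ(89) / ord(73) = 88 / 22 = 4.

4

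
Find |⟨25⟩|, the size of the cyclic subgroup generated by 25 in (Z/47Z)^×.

By Lagrange's theorem, ord_47(25) divides φ(47) = 47 − 1 = 46 = 2 · 23.
Divisors of 46: 1, 2, 23, 46.
Test each divisor d:
25^1 ≡ 25
25^2 ≡ 14
25^23 ≡ 1
So ord_47(25) = 23.

23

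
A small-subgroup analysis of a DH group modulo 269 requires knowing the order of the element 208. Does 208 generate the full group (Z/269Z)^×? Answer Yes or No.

No

φ(269) = 269 − 1 = 268 = 2^2 · 67.
An element g generates (Z/269Z)^× iff g^(268/q) ≢ 1 (mod 269) for each prime q ∈ {2, 67}.
208^134 ≡ 1 (mod 269)  [q = 2: ≡ 1 ✗]
208^4 ≡ 142 (mod 269)  [q = 67: ≢ 1 ✓]
208^134 ≡ 1 shows ord(208) | 134, strictly less than φ(269); not a primitive root.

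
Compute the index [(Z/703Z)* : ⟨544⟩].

108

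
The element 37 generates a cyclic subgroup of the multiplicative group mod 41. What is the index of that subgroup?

8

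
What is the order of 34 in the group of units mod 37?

9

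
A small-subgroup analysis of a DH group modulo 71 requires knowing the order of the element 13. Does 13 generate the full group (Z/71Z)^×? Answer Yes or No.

φ(71) = 71 − 1 = 70 = 2 · 5 · 7.
It suffices to check that the order of 13 is not a proper divisor of 70: compute 13^(70/q) for q ∈ {2, 5, 7}.
13^35 ≡ 70 (mod 71)  [q = 2: ≢ 1 ✓]
13^14 ≡ 25 (mod 71)  [q = 5: ≢ 1 ✓]
13^10 ≡ 20 (mod 71)  [q = 7: ≢ 1 ✓]
None equal 1, so ord_71(13) = 70: 13 is a primitive root.

Yes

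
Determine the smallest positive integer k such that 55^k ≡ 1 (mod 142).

By Lagrange's theorem, ord_142(55) divides φ(142) = φ(2)·φ(71) = 1·70 = 70 = 2 · 5 · 7.
Divisors of 70: 1, 2, 5, 7, 10, 14, 35, 70.
Compute 55^d (mod 142) for the divisors d until we hit 1:
55^1 ≡ 55
55^2 ≡ 43
55^5 ≡ 23
55^7 ≡ 137
55^10 ≡ 103
55^14 ≡ 25
55^35 ≡ 141
55^70 ≡ 1
So ord_142(55) = 70.

70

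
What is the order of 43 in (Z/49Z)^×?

ord(43) | φ(49) = φ(7^2) = 7·(7−1) = 42 = 2 · 3 · 7.
Divisors of 42: 1, 2, 3, 6, 7, 14, 21, 42.
Evaluate successive powers at the divisors of 42:
43^1 ≡ 43
43^2 ≡ 36
43^3 ≡ 29
43^6 ≡ 8
43^7 ≡ 1
Hence ord(43) = 7.

7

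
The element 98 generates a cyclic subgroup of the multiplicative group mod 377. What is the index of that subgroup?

4

By Lagrange's theorem, ord_377(98) divides φ(377) = φ(13·29) = (13−1)·(29−1) = 12·28 = 336 = 2^4 · 3 · 7.
Divisors of 336: 1, 2, 3, 4, 6, 7, 8, 12, 14, 16, 21, 24, 28, 42, 48, 56, 84, 112, 168, 336.
Compute 98^d (mod 377) for the divisors d until we hit 1:
98^1 ≡ 98
98^2 ≡ 179
98^3 ≡ 200
98^4 ≡ 373
98^6 ≡ 38
98^7 ≡ 331
98^8 ≡ 16
98^12 ≡ 313
98^14 ≡ 231
98^16 ≡ 256
98^21 ≡ 307
98^24 ≡ 326
98^28 ≡ 204
98^42 ≡ 376
98^48 ≡ 339
98^56 ≡ 146
98^84 ≡ 1
The order of 98 is 84, so the subgroup it generates has 84 elements.
Index = |(Z/377Z)^×| / |⟨98⟩| = 336 / 84 = 4.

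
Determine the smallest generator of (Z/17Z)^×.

3

φ(17) = 17 − 1 = 16 = 2^4.
g is a primitive root iff g^(16/q) ≢ 1 (mod 17) for each prime q ∈ {2}.
g = 2: 2^8 ≡ 1 — hits 1, so not a primitive root.
g = 3: 3^8 ≡ 16 — none is 1, so 3 is a primitive root.
So 3 is the smallest generator of (Z/17Z)^×.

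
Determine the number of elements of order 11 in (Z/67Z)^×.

φ(67) = 67 − 1 = 66 = 2 · 3 · 11.
(Z/67Z)^× is cyclic (|G| = 66); a cyclic group of order m has exactly φ(d) elements of each order d | m, and none otherwise.
11 | 66, and φ(11) = 11 − 1 = 10.

10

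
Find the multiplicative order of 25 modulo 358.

89

By Lagrange's theorem, ord_358(25) divides φ(358) = φ(2)·φ(179) = 1·178 = 178 = 2 · 89.
Divisors of 178: 1, 2, 89, 178.
Compute 25^d (mod 358) for the divisors d until we hit 1:
25^1 ≡ 25 (mod 358)
25^2 ≡ 267 (mod 358)
25^89 ≡ 1 (mod 358) ✓
Therefore the multiplicative order of 25 modulo 358 is 89.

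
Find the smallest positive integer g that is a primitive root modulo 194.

5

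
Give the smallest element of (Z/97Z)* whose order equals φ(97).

5

φ(97) = 97 − 1 = 96 = 2^5 · 3.
Test candidates g = 2, 3, … against the prime factors q ∈ {2, 3} of φ(97): g is a generator iff g^(96/q) ≢ 1 for every such q.
g = 2: 2^48 ≡ 1 — hits 1, so not a primitive root.
g = 3: 3^48 ≡ 1 — hits 1, so not a primitive root.
g = 4: 4^48 ≡ 1 — hits 1, so not a primitive root.
g = 5: 5^48 ≡ 96; 5^32 ≡ 35 — none is 1, so 5 is a primitive root.
So 5 is the smallest generator of (Z/97Z)^×.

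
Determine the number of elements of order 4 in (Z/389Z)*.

φ(389) = 389 − 1 = 388 = 2^2 · 97.
In a cyclic group of order 388, there are φ(d) elements of order d for each divisor d of 388, and zero for non-divisors.
4 = 2^2 divides 388, and φ(4) = 2.

2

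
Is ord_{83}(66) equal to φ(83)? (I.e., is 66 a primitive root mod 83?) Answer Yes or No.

φ(83) = 83 − 1 = 82 = 2 · 41.
An element g generates (Z/83Z)^× iff g^(82/q) ≢ 1 (mod 83) for each prime q ∈ {2, 41}.
66^41 ≡ 82 (mod 83)  [q = 2: ≢ 1 ✓]
66^2 ≡ 40 (mod 83)  [q = 41: ≢ 1 ✓]
None equal 1, so ord_83(66) = 82: 66 is a primitive root.

Yes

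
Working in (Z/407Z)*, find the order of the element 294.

180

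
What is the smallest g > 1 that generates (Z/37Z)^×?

2

φ(37) = 37 − 1 = 36 = 2^2 · 3^2.
Test candidates g = 2, 3, … against the prime factors q ∈ {2, 3} of φ(37): g is a generator iff g^(36/q) ≢ 1 for every such q.
g = 2: 2^18 ≡ 36; 2^12 ≡ 26 — none is 1, so 2 is a primitive root.
Hence the least primitive root of 37 is 2.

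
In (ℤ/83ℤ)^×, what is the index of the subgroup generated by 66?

1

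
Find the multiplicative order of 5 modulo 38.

9

Since 5 ∈ (Z/38Z)^×, its order divides φ(38) = φ(2)·φ(19) = 1·18 = 18 = 2 · 3^2.
Divisors of 18: 1, 2, 3, 6, 9, 18.
Compute 5^d (mod 38) for the divisors d until we hit 1:
5^1 ≡ 5 (mod 38)
5^2 ≡ 25 (mod 38)
5^3 ≡ 11 (mod 38)
5^6 ≡ 7 (mod 38)
5^9 ≡ 1 (mod 38) ✓
Hence ord(5) = 9.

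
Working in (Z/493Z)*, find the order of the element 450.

56

ord(450) | φ(493) = φ(17·29) = (17−1)·(29−1) = 16·28 = 448 = 2^6 · 7.
Divisors of 448: 1, 2, 4, 7, 8, 14, 16, 28, 32, 56, 64, 112, 224, 448.
Test each divisor d:
450^1 ≡ 450
450^2 ≡ 370
450^4 ≡ 339
450^7 ≡ 423
450^8 ≡ 52
450^14 ≡ 463
450^16 ≡ 239
450^28 ≡ 407
450^32 ≡ 426
450^56 ≡ 1
So ord_493(450) = 56.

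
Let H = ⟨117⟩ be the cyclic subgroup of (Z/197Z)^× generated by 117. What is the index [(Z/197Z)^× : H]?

The order of 117 must divide φ(197) = 197 − 1 = 196 = 2^2 · 7^2.
Divisors of 196: 1, 2, 4, 7, 14, 28, 49, 98, 196.
Evaluate successive powers at the divisors of 196:
117^1 ≡ 117 (mod 197)
117^2 ≡ 96 (mod 197)
117^4 ≡ 154 (mod 197)
117^7 ≡ 68 (mod 197)
117^14 ≡ 93 (mod 197)
117^28 ≡ 178 (mod 197)
117^49 ≡ 14 (mod 197)
117^98 ≡ 196 (mod 197)
117^196 ≡ 1 (mod 197) ✓
So ord_197(117) = 196, hence |⟨117⟩| = 196.
[(Z/197Z)^× : ⟨117⟩] = 196/196 = 1.

1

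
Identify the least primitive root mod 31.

φ(31) = 31 − 1 = 30 = 2 · 3 · 5.
g is a primitive root iff g^(30/q) ≢ 1 (mod 31) for each prime q ∈ {2, 3, 5}.
g = 2: 2^15 ≡ 1 — hits 1, so not a primitive root.
g = 3: 3^15 ≡ 30; 3^10 ≡ 25; 3^6 ≡ 16 — none is 1, so 3 is a primitive root.
The smallest primitive root modulo 31 is 3.

3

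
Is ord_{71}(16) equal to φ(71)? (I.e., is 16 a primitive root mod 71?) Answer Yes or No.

φ(71) = 71 − 1 = 70 = 2 · 5 · 7.
Test 16^(70/q) mod 71 for each prime factor q of 70:
16^35 ≡ 1 (mod 71)  [q = 2: ≡ 1 ✗]
16^14 ≡ 25 (mod 71)  [q = 5: ≢ 1 ✓]
16^10 ≡ 32 (mod 71)  [q = 7: ≢ 1 ✓]
Since 16^35 ≡ 1, the order of 16 divides 35 < 70, so 16 is not a primitive root.

No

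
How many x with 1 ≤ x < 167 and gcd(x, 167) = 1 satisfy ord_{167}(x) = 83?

82

φ(167) = 167 − 1 = 166 = 2 · 83.
Since (Z/167Z)^× is cyclic of order 166, the number of elements of order d is φ(d) when d | 166 and 0 otherwise.
83 | 166, and φ(83) = 83 − 1 = 82.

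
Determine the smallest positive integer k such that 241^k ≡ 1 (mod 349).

174

ord(241) | φ(349) = 349 − 1 = 348 = 2^2 · 3 · 29.
Divisors of 348: 1, 2, 3, 4, 6, 12, 29, 58, 87, 116, 174, 348.
Evaluate successive powers at the divisors of 348:
241^1 ≡ 241
241^2 ≡ 147
241^3 ≡ 178
241^4 ≡ 320
241^6 ≡ 274
241^12 ≡ 41
241^29 ≡ 227
241^58 ≡ 226
241^87 ≡ 348
241^116 ≡ 122
241^174 ≡ 1
Therefore the multiplicative order of 241 modulo 349 is 174.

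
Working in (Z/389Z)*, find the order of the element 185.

388

By Lagrange's theorem, ord_389(185) divides φ(389) = 389 − 1 = 388 = 2^2 · 97.
Divisors of 388: 1, 2, 4, 97, 194, 388.
Evaluate successive powers at the divisors of 388:
185^1 ≡ 185 (mod 389)
185^2 ≡ 382 (mod 389)
185^4 ≡ 49 (mod 389)
185^97 ≡ 274 (mod 389)
185^194 ≡ 388 (mod 389)
185^388 ≡ 1 (mod 389) ✓
The smallest such exponent is 388, so the order of 185 is 388.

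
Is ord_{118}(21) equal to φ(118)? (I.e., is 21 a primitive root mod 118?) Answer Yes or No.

φ(118) = φ(2)·φ(59) = 1·58 = 58 = 2 · 29.
An element g generates (Z/118Z)^× iff g^(58/q) ≢ 1 (mod 118) for each prime q ∈ {2, 29}.
21^29 ≡ 1 (mod 118)  [q = 2: ≡ 1 ✗]
21^2 ≡ 87 (mod 118)  [q = 29: ≢ 1 ✓]
Since 21^29 ≡ 1, the order of 21 divides 29 < 58, so 21 is not a primitive root.

No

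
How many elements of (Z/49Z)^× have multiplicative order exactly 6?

2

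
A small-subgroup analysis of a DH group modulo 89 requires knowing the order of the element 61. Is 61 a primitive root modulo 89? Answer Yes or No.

Yes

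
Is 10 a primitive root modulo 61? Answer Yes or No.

Yes

φ(61) = 61 − 1 = 60 = 2^2 · 3 · 5.
10 is a primitive root mod 61 iff 10^(φ(61)/q) ≢ 1 for every prime q | φ(61), i.e. q ∈ {2, 3, 5}.
10^30 ≡ 60 (mod 61)  [q = 2: ≢ 1 ✓]
10^20 ≡ 13 (mod 61)  [q = 3: ≢ 1 ✓]
10^12 ≡ 58 (mod 61)  [q = 5: ≢ 1 ✓]
None equal 1, so ord_61(10) = 60: 10 is a primitive root.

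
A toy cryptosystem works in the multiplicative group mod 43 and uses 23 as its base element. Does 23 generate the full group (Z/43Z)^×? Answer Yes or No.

φ(43) = 43 − 1 = 42 = 2 · 3 · 7.
23 is a primitive root mod 43 iff 23^(φ(43)/q) ≢ 1 for every prime q | φ(43), i.e. q ∈ {2, 3, 7}.
23^21 ≡ 1 (mod 43)  [q = 2: ≡ 1 ✗]
23^14 ≡ 36 (mod 43)  [q = 3: ≢ 1 ✓]
23^6 ≡ 4 (mod 43)  [q = 7: ≢ 1 ✓]
23^21 ≡ 1 shows ord(23) | 21, strictly less than φ(43); not a primitive root.

No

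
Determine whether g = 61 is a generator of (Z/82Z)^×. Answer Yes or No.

No

φ(82) = φ(2)·φ(41) = 1·40 = 40 = 2^3 · 5.
61 is a primitive root mod 82 iff 61^(φ(82)/q) ≢ 1 for every prime q | φ(82), i.e. q ∈ {2, 5}.
61^20 ≡ 1 (mod 82)  [q = 2: ≡ 1 ✗]
61^8 ≡ 37 (mod 82)  [q = 5: ≢ 1 ✓]
61^20 ≡ 1 shows ord(61) | 20, strictly less than φ(82); not a primitive root.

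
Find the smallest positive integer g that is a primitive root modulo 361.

2

φ(361) = φ(19^2) = 19·(19−1) = 342 = 2 · 3^2 · 19.
Test candidates g = 2, 3, … against the prime factors q ∈ {2, 3, 19} of φ(361): g is a generator iff g^(342/q) ≢ 1 for every such q.
g = 2: 2^171 ≡ 360; 2^114 ≡ 292; 2^18 ≡ 58 — none is 1, so 2 is a primitive root.
The smallest primitive root modulo 361 is 2.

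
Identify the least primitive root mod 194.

5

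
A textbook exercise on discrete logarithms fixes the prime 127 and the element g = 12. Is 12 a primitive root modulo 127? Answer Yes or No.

Yes

φ(127) = 127 − 1 = 126 = 2 · 3^2 · 7.
An element g generates (Z/127Z)^× iff g^(126/q) ≢ 1 (mod 127) for each prime q ∈ {2, 3, 7}.
12^63 ≡ 126 (mod 127)  [q = 2: ≢ 1 ✓]
12^42 ≡ 107 (mod 127)  [q = 3: ≢ 1 ✓]
12^18 ≡ 8 (mod 127)  [q = 7: ≢ 1 ✓]
None equal 1, so ord_127(12) = 126: 12 is a primitive root.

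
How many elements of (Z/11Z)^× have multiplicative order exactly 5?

4

φ(11) = 11 − 1 = 10 = 2 · 5.
In a cyclic group of order 10, there are φ(d) elements of order d for each divisor d of 10, and zero for non-divisors.
5 | 10, and φ(5) = 5 − 1 = 4.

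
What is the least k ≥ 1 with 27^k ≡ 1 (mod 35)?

ord(27) | φ(35) = φ(5·7) = (5−1)·(7−1) = 4·6 = 24 = 2^3 · 3.
Divisors of 24: 1, 2, 3, 4, 6, 8, 12, 24.
Evaluate successive powers at the divisors of 24:
27^1 ≡ 27 (mod 35)
27^2 ≡ 29 (mod 35)
27^3 ≡ 13 (mod 35)
27^4 ≡ 1 (mod 35) ✓
Therefore the multiplicative order of 27 modulo 35 is 4.

4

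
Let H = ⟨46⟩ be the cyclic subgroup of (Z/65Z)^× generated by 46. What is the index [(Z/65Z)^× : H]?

4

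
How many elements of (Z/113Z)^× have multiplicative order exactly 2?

φ(113) = 113 − 1 = 112 = 2^4 · 7.
In a cyclic group of order 112, there are φ(d) elements of order d for each divisor d of 112, and zero for non-divisors.
2 | 112, and φ(2) = 2 − 1 = 1.

1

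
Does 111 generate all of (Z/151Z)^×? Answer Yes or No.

Yes

φ(151) = 151 − 1 = 150 = 2 · 3 · 5^2.
111 is a primitive root mod 151 iff 111^(φ(151)/q) ≢ 1 for every prime q | φ(151), i.e. q ∈ {2, 3, 5}.
111^75 ≡ 150 (mod 151)  [q = 2: ≢ 1 ✓]
111^50 ≡ 32 (mod 151)  [q = 3: ≢ 1 ✓]
111^30 ≡ 8 (mod 151)  [q = 5: ≢ 1 ✓]
Every test exponent gives a nontrivial residue, hence 111 generates the full group.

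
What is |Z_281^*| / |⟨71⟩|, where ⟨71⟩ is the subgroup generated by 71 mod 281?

1

The order of 71 must divide φ(281) = 281 − 1 = 280 = 2^3 · 5 · 7.
Divisors of 280: 1, 2, 4, 5, 7, 8, 10, 14, 20, 28, 35, 40, 56, 70, 140, 280.
Compute 71^d (mod 281) for the divisors d until we hit 1:
71^1 ≡ 71 (mod 281)
71^2 ≡ 264 (mod 281)
71^4 ≡ 8 (mod 281)
71^5 ≡ 6 (mod 281)
71^7 ≡ 179 (mod 281)
71^8 ≡ 64 (mod 281)
71^10 ≡ 36 (mod 281)
71^14 ≡ 7 (mod 281)
71^20 ≡ 172 (mod 281)
71^28 ≡ 49 (mod 281)
71^35 ≡ 60 (mod 281)
71^40 ≡ 79 (mod 281)
71^56 ≡ 153 (mod 281)
71^70 ≡ 228 (mod 281)
71^140 ≡ 280 (mod 281)
71^280 ≡ 1 (mod 281) ✓
Thus |⟨71⟩| = ord(71) = 280.
Index = |(Z/281Z)^×| / |⟨71⟩| = 280 / 280 = 1.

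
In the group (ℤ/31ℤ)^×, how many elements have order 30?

8

φ(31) = 31 − 1 = 30 = 2 · 3 · 5.
(Z/31Z)^× is cyclic (|G| = 30); a cyclic group of order m has exactly φ(d) elements of each order d | m, and none otherwise.
30 = 2 · 3 · 5 divides 30, and φ(30) = 8.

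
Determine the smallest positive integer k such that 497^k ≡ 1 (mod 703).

18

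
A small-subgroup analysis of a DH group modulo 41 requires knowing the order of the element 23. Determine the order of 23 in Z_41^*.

10

By Lagrange's theorem, ord_41(23) divides φ(41) = 41 − 1 = 40 = 2^3 · 5.
Divisors of 40: 1, 2, 4, 5, 8, 10, 20, 40.
Compute 23^d (mod 41) for the divisors d until we hit 1:
23^1 ≡ 23
23^2 ≡ 37
23^4 ≡ 16
23^5 ≡ 40
23^8 ≡ 10
23^10 ≡ 1
Hence ord(23) = 10.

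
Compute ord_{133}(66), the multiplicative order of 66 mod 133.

18

The order of 66 must divide φ(133) = φ(7·19) = (7−1)·(19−1) = 6·18 = 108 = 2^2 · 3^3.
Divisors of 108: 1, 2, 3, 4, 6, 9, 12, 18, 27, 36, 54, 108.
Evaluate successive powers at the divisors of 108:
66^1 ≡ 66 (mod 133)
66^2 ≡ 100 (mod 133)
66^3 ≡ 83 (mod 133)
66^4 ≡ 25 (mod 133)
66^6 ≡ 106 (mod 133)
66^9 ≡ 20 (mod 133)
66^12 ≡ 64 (mod 133)
66^18 ≡ 1 (mod 133) ✓
Hence ord(66) = 18.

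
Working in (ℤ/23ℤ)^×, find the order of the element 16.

By Lagrange's theorem, ord_23(16) divides φ(23) = 23 − 1 = 22 = 2 · 11.
Divisors of 22: 1, 2, 11, 22.
Test each divisor d:
16^1 ≡ 16
16^2 ≡ 3
16^11 ≡ 1
Therefore the multiplicative order of 16 modulo 23 is 11.

11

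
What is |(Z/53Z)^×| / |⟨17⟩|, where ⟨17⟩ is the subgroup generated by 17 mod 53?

By Lagrange's theorem, ord_53(17) divides φ(53) = 53 − 1 = 52 = 2^2 · 13.
Divisors of 52: 1, 2, 4, 13, 26, 52.
Test each divisor d:
17^1 ≡ 17
17^2 ≡ 24
17^4 ≡ 46
17^13 ≡ 52
17^26 ≡ 1
Thus |⟨17⟩| = ord(17) = 26.
The index is φ(53) / ord(17) = 52 / 26 = 2.

2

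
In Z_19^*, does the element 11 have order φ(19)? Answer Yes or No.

No

φ(19) = 19 − 1 = 18 = 2 · 3^2.
Test 11^(18/q) mod 19 for each prime factor q of 18:
11^9 ≡ 1 (mod 19)  [q = 2: ≡ 1 ✗]
11^6 ≡ 1 (mod 19)  [q = 3: ≡ 1 ✗]
The check at q = 2 fails, so 11 generates a proper subgroup.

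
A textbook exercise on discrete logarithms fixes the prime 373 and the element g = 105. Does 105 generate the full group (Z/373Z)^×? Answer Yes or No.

Yes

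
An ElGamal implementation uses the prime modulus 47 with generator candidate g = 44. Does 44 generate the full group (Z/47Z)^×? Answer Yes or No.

φ(47) = 47 − 1 = 46 = 2 · 23.
It suffices to check that the order of 44 is not a proper divisor of 46: compute 44^(46/q) for q ∈ {2, 23}.
44^23 ≡ 46 (mod 47)  [q = 2: ≢ 1 ✓]
44^2 ≡ 9 (mod 47)  [q = 23: ≢ 1 ✓]
Every test exponent gives a nontrivial residue, hence 44 generates the full group.

Yes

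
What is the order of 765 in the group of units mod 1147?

Since 765 ∈ (Z/1147Z)^×, its order divides φ(1147) = φ(31·37) = (31−1)·(37−1) = 30·36 = 1080 = 2^3 · 3^3 · 5.
Divisors of 1080: 1, 2, 3, 4, 5, 6, 8, 9, 10, 12, 15, 18, 20, 24, 27, 30, 36, 40, 45, 54, 60, 72, 90, 108, 120, 135, 180, 216, 270, 360, 540, 1080.
Evaluate successive powers at the divisors of 1080:
765^1 ≡ 765
765^2 ≡ 255
765^3 ≡ 85
765^4 ≡ 793
765^5 ≡ 1029
765^6 ≡ 343
765^8 ≡ 293
765^9 ≡ 480
765^10 ≡ 160
765^12 ≡ 655
765^15 ≡ 619
765^18 ≡ 1000
765^20 ≡ 366
765^24 ≡ 47
765^27 ≡ 554
765^30 ≡ 63
765^36 ≡ 963
765^40 ≡ 904
765^45 ≡ 1146
765^54 ≡ 667
765^60 ≡ 528
765^72 ≡ 593
765^90 ≡ 1
The smallest such exponent is 90, so the order of 765 is 90.

90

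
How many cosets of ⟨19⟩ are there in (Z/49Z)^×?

7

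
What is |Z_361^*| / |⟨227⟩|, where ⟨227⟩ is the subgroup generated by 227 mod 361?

9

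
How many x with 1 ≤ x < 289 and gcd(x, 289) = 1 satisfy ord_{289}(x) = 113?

φ(289) = φ(17^2) = 17·(17−1) = 272 = 2^4 · 17.
(Z/289Z)^× is cyclic (|G| = 272); a cyclic group of order m has exactly φ(d) elements of each order d | m, and none otherwise.
113 does not divide 272, so no element of (Z/289Z)^× has order 113.

0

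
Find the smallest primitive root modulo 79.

3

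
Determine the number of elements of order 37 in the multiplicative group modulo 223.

φ(223) = 223 − 1 = 222 = 2 · 3 · 37.
(Z/223Z)^× is cyclic (|G| = 222); a cyclic group of order m has exactly φ(d) elements of each order d | m, and none otherwise.
37 | 222, and φ(37) = 37 − 1 = 36.

36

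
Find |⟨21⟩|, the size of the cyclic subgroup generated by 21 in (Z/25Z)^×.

ord(21) | φ(25) = φ(5^2) = 5·(5−1) = 20 = 2^2 · 5.
Divisors of 20: 1, 2, 4, 5, 10, 20.
Evaluate successive powers at the divisors of 20:
21^1 ≡ 21 (mod 25)
21^2 ≡ 16 (mod 25)
21^4 ≡ 6 (mod 25)
21^5 ≡ 1 (mod 25) ✓
The smallest such exponent is 5, so the order of 21 is 5.

5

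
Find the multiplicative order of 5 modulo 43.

42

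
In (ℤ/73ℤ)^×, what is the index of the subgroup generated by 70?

6

Since 70 ∈ (Z/73Z)^×, its order divides φ(73) = 73 − 1 = 72 = 2^3 · 3^2.
Divisors of 72: 1, 2, 3, 4, 6, 8, 9, 12, 18, 24, 36, 72.
Compute 70^d (mod 73) for the divisors d until we hit 1:
70^1 ≡ 70 (mod 73)
70^2 ≡ 9 (mod 73)
70^3 ≡ 46 (mod 73)
70^4 ≡ 8 (mod 73)
70^6 ≡ 72 (mod 73)
70^8 ≡ 64 (mod 73)
70^9 ≡ 27 (mod 73)
70^12 ≡ 1 (mod 73) ✓
So ord_73(70) = 12, hence |⟨70⟩| = 12.
The index is φ(73) / ord(70) = 72 / 12 = 6.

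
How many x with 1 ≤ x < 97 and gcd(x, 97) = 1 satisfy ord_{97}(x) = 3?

2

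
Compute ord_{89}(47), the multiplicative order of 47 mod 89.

44

The order of 47 must divide φ(89) = 89 − 1 = 88 = 2^3 · 11.
Divisors of 88: 1, 2, 4, 8, 11, 22, 44, 88.
Compute 47^d (mod 89) for the divisors d until we hit 1:
47^1 ≡ 47 (mod 89)
47^2 ≡ 73 (mod 89)
47^4 ≡ 78 (mod 89)
47^8 ≡ 32 (mod 89)
47^11 ≡ 55 (mod 89)
47^22 ≡ 88 (mod 89)
47^44 ≡ 1 (mod 89) ✓
Therefore the multiplicative order of 47 modulo 89 is 44.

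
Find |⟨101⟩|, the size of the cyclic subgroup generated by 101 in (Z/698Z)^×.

116

ord(101) | φ(698) = φ(2)·φ(349) = 1·348 = 348 = 2^2 · 3 · 29.
Divisors of 348: 1, 2, 3, 4, 6, 12, 29, 58, 87, 116, 174, 348.
Compute 101^d (mod 698) for the divisors d until we hit 1:
101^1 ≡ 101 (mod 698)
101^2 ≡ 429 (mod 698)
101^3 ≡ 53 (mod 698)
101^4 ≡ 467 (mod 698)
101^6 ≡ 17 (mod 698)
101^12 ≡ 289 (mod 698)
101^29 ≡ 485 (mod 698)
101^58 ≡ 697 (mod 698)
101^87 ≡ 213 (mod 698)
101^116 ≡ 1 (mod 698) ✓
So ord_698(101) = 116.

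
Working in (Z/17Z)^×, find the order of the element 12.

16

The order of 12 must divide φ(17) = 17 − 1 = 16 = 2^4.
Divisors of 16: 1, 2, 4, 8, 16.
Compute 12^d (mod 17) for the divisors d until we hit 1:
12^1 ≡ 12 (mod 17)
12^2 ≡ 8 (mod 17)
12^4 ≡ 13 (mod 17)
12^8 ≡ 16 (mod 17)
12^16 ≡ 1 (mod 17) ✓
Therefore the multiplicative order of 12 modulo 17 is 16.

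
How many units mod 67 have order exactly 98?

φ(67) = 67 − 1 = 66 = 2 · 3 · 11.
(Z/67Z)^× is cyclic (|G| = 66); a cyclic group of order m has exactly φ(d) elements of each order d | m, and none otherwise.
Since 98 ∤ 66, the count is 0.

0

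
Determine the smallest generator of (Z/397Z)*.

φ(397) = 397 − 1 = 396 = 2^2 · 3^2 · 11.
g is a primitive root iff g^(396/q) ≢ 1 (mod 397) for each prime q ∈ {2, 3, 11}.
g = 2: 2^198 ≡ 396; 2^132 ≡ 1 — hits 1, so not a primitive root.
g = 3: 3^198 ≡ 1 — hits 1, so not a primitive root.
g = 4: 4^198 ≡ 1 — hits 1, so not a primitive root.
g = 5: 5^198 ≡ 396; 5^132 ≡ 362; 5^36 ≡ 290 — none is 1, so 5 is a primitive root.
Hence the least primitive root of 397 is 5.

5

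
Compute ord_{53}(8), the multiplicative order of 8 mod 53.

By Lagrange's theorem, ord_53(8) divides φ(53) = 53 − 1 = 52 = 2^2 · 13.
Divisors of 52: 1, 2, 4, 13, 26, 52.
Compute 8^d (mod 53) for the divisors d until we hit 1:
8^1 ≡ 8
8^2 ≡ 11
8^4 ≡ 15
8^13 ≡ 23
8^26 ≡ 52
8^52 ≡ 1
Hence ord(8) = 52.

52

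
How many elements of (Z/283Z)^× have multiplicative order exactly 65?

φ(283) = 283 − 1 = 282 = 2 · 3 · 47.
Since (Z/283Z)^× is cyclic of order 282, the number of elements of order d is φ(d) when d | 282 and 0 otherwise.
65 does not divide 282, so no element of (Z/283Z)^× has order 65.

0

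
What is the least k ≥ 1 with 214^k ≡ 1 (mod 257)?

The order of 214 must divide φ(257) = 257 − 1 = 256 = 2^8.
Divisors of 256: 1, 2, 4, 8, 16, 32, 64, 128, 256.
Evaluate successive powers at the divisors of 256:
214^1 ≡ 214
214^2 ≡ 50
214^4 ≡ 187
214^8 ≡ 17
214^16 ≡ 32
214^32 ≡ 253
214^64 ≡ 16
214^128 ≡ 256
214^256 ≡ 1
So ord_257(214) = 256.

256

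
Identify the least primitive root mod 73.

5

φ(73) = 73 − 1 = 72 = 2^3 · 3^2.
g is a primitive root iff g^(72/q) ≢ 1 (mod 73) for each prime q ∈ {2, 3}.
g = 2: 2^36 ≡ 1 — hits 1, so not a primitive root.
g = 3: 3^36 ≡ 1 — hits 1, so not a primitive root.
g = 4: 4^36 ≡ 1 — hits 1, so not a primitive root.
g = 5: 5^36 ≡ 72; 5^24 ≡ 8 — none is 1, so 5 is a primitive root.
The smallest primitive root modulo 73 is 5.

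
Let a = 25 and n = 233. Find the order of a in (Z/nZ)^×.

116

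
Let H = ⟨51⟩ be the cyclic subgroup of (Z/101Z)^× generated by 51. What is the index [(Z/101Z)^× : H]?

Since 51 ∈ (Z/101Z)^×, its order divides φ(101) = 101 − 1 = 100 = 2^2 · 5^2.
Divisors of 100: 1, 2, 4, 5, 10, 20, 25, 50, 100.
Compute 51^d (mod 101) for the divisors d until we hit 1:
51^1 ≡ 51
51^2 ≡ 76
51^4 ≡ 19
51^5 ≡ 60
51^10 ≡ 65
51^20 ≡ 84
51^25 ≡ 91
51^50 ≡ 100
51^100 ≡ 1
Thus |⟨51⟩| = ord(51) = 100.
[(Z/101Z)^× : ⟨51⟩] = 100/100 = 1.

1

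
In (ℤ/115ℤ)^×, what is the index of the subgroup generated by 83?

The order of 83 must divide φ(115) = φ(5·23) = (5−1)·(23−1) = 4·22 = 88 = 2^3 · 11.
Divisors of 88: 1, 2, 4, 8, 11, 22, 44, 88.
Test each divisor d:
83^1 ≡ 83
83^2 ≡ 104
83^4 ≡ 6
83^8 ≡ 36
83^11 ≡ 22
83^22 ≡ 24
83^44 ≡ 1
Thus |⟨83⟩| = ord(83) = 44.
[(Z/115Z)^× : ⟨83⟩] = 88/44 = 2.

2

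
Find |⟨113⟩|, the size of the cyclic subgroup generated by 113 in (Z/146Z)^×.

72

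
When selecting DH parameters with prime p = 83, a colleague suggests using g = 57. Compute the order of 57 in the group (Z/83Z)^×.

82

By Lagrange's theorem, ord_83(57) divides φ(83) = 83 − 1 = 82 = 2 · 41.
Divisors of 82: 1, 2, 41, 82.
Check 57^d mod 83 for each divisor in increasing order:
57^1 ≡ 57 (mod 83)
57^2 ≡ 12 (mod 83)
57^41 ≡ 82 (mod 83)
57^82 ≡ 1 (mod 83) ✓
Therefore the multiplicative order of 57 modulo 83 is 82.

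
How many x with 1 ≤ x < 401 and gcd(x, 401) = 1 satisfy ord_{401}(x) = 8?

4

φ(401) = 401 − 1 = 400 = 2^4 · 5^2.
Since (Z/401Z)^× is cyclic of order 400, the number of elements of order d is φ(d) when d | 400 and 0 otherwise.
8 = 2^3 divides 400, and φ(8) = 4.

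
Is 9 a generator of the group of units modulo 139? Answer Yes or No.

No

φ(139) = 139 − 1 = 138 = 2 · 3 · 23.
Test 9^(138/q) mod 139 for each prime factor q of 138:
9^69 ≡ 1 (mod 139)  [q = 2: ≡ 1 ✗]
9^46 ≡ 96 (mod 139)  [q = 3: ≢ 1 ✓]
9^6 ≡ 44 (mod 139)  [q = 23: ≢ 1 ✓]
The check at q = 2 fails, so 9 generates a proper subgroup.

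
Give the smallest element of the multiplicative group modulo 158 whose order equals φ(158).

3

φ(158) = φ(2)·φ(79) = 1·78 = 78 = 2 · 3 · 13.
Test candidates g = 2, 3, … against the prime factors q ∈ {2, 3, 13} of φ(158): g is a generator iff g^(78/q) ≢ 1 for every such q.
g = 2: gcd(2, 158) = 2 > 1, not a unit — skip.
g = 3: 3^39 ≡ 157; 3^26 ≡ 23; 3^6 ≡ 97 — none is 1, so 3 is a primitive root.
Hence the least primitive root of 158 is 3.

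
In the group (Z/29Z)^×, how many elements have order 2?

φ(29) = 29 − 1 = 28 = 2^2 · 7.
(Z/29Z)^× is cyclic (|G| = 28); a cyclic group of order m has exactly φ(d) elements of each order d | m, and none otherwise.
2 | 28, and φ(2) = 2 − 1 = 1.

1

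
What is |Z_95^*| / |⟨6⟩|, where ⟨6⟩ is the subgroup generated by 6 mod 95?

The order of 6 must divide φ(95) = φ(5·19) = (5−1)·(19−1) = 4·18 = 72 = 2^3 · 3^2.
Divisors of 72: 1, 2, 3, 4, 6, 8, 9, 12, 18, 24, 36, 72.
Evaluate successive powers at the divisors of 72:
6^1 ≡ 6 (mod 95)
6^2 ≡ 36 (mod 95)
6^3 ≡ 26 (mod 95)
6^4 ≡ 61 (mod 95)
6^6 ≡ 11 (mod 95)
6^8 ≡ 16 (mod 95)
6^9 ≡ 1 (mod 95) ✓
The order of 6 is 9, so the subgroup it generates has 9 elements.
Index = |(Z/95Z)^×| / |⟨6⟩| = 72 / 9 = 8.

8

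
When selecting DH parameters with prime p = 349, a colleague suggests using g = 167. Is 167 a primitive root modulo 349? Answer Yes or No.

φ(349) = 349 − 1 = 348 = 2^2 · 3 · 29.
Test 167^(348/q) mod 349 for each prime factor q of 348:
167^174 ≡ 348 (mod 349)  [q = 2: ≢ 1 ✓]
167^116 ≡ 1 (mod 349)  [q = 3: ≡ 1 ✗]
167^12 ≡ 171 (mod 349)  [q = 29: ≢ 1 ✓]
167^116 ≡ 1 shows ord(167) | 116, strictly less than φ(349); not a primitive root.

No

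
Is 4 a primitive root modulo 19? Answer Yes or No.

No

φ(19) = 19 − 1 = 18 = 2 · 3^2.
An element g generates (Z/19Z)^× iff g^(18/q) ≢ 1 (mod 19) for each prime q ∈ {2, 3}.
4^9 ≡ 1 (mod 19)  [q = 2: ≡ 1 ✗]
4^6 ≡ 11 (mod 19)  [q = 3: ≢ 1 ✓]
The check at q = 2 fails, so 4 generates a proper subgroup.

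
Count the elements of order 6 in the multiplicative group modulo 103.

2

φ(103) = 103 − 1 = 102 = 2 · 3 · 17.
In a cyclic group of order 102, there are φ(d) elements of order d for each divisor d of 102, and zero for non-divisors.
6 = 2 · 3 divides 102, and φ(6) = 2.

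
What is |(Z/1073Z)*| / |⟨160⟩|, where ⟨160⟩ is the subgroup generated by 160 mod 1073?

4

ord(160) | φ(1073) = φ(29·37) = (29−1)·(37−1) = 28·36 = 1008 = 2^4 · 3^2 · 7.
Divisors of 1008: 1, 2, 3, 4, 6, 7, 8, 9, 12, 14, 16, 18, 21, 24, 28, 36, 42, 48, 56, 63, 72, 84, 112, 126, 144, 168, 252, 336, 504, 1008.
Evaluate successive powers at the divisors of 1008:
160^1 ≡ 160 (mod 1073)
160^2 ≡ 921 (mod 1073)
160^3 ≡ 359 (mod 1073)
160^4 ≡ 571 (mod 1073)
160^6 ≡ 121 (mod 1073)
160^7 ≡ 46 (mod 1073)
160^8 ≡ 922 (mod 1073)
160^9 ≡ 519 (mod 1073)
160^12 ≡ 692 (mod 1073)
160^14 ≡ 1043 (mod 1073)
160^16 ≡ 268 (mod 1073)
160^18 ≡ 38 (mod 1073)
160^21 ≡ 766 (mod 1073)
160^24 ≡ 306 (mod 1073)
160^28 ≡ 900 (mod 1073)
160^36 ≡ 371 (mod 1073)
160^42 ≡ 898 (mod 1073)
160^48 ≡ 285 (mod 1073)
160^56 ≡ 958 (mod 1073)
160^63 ≡ 75 (mod 1073)
160^72 ≡ 297 (mod 1073)
160^84 ≡ 581 (mod 1073)
160^112 ≡ 349 (mod 1073)
160^126 ≡ 260 (mod 1073)
160^144 ≡ 223 (mod 1073)
160^168 ≡ 639 (mod 1073)
160^252 ≡ 1 (mod 1073) ✓
Thus |⟨160⟩| = ord(160) = 252.
The index is φ(1073) / ord(160) = 1008 / 252 = 4.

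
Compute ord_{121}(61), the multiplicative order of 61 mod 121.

110

Since 61 ∈ (Z/121Z)^×, its order divides φ(121) = φ(11^2) = 11·(11−1) = 110 = 2 · 5 · 11.
Divisors of 110: 1, 2, 5, 10, 11, 22, 55, 110.
Compute 61^d (mod 121) for the divisors d until we hit 1:
61^1 ≡ 61
61^2 ≡ 91
61^5 ≡ 87
61^10 ≡ 67
61^11 ≡ 94
61^22 ≡ 3
61^55 ≡ 120
61^110 ≡ 1
Hence ord(61) = 110.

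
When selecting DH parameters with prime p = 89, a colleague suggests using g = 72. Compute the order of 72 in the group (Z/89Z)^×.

The order of 72 must divide φ(89) = 89 − 1 = 88 = 2^3 · 11.
Divisors of 88: 1, 2, 4, 8, 11, 22, 44, 88.
Compute 72^d (mod 89) for the divisors d until we hit 1:
72^1 ≡ 72 (mod 89)
72^2 ≡ 22 (mod 89)
72^4 ≡ 39 (mod 89)
72^8 ≡ 8 (mod 89)
72^11 ≡ 34 (mod 89)
72^22 ≡ 88 (mod 89)
72^44 ≡ 1 (mod 89) ✓
So ord_89(72) = 44.

44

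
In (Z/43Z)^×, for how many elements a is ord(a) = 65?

0

φ(43) = 43 − 1 = 42 = 2 · 3 · 7.
In a cyclic group of order 42, there are φ(d) elements of order d for each divisor d of 42, and zero for non-divisors.
65 does not divide 42, so no element of (Z/43Z)^× has order 65.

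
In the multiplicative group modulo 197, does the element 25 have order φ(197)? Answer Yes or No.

No

φ(197) = 197 − 1 = 196 = 2^2 · 7^2.
Test 25^(196/q) mod 197 for each prime factor q of 196:
25^98 ≡ 1 (mod 197)  [q = 2: ≡ 1 ✗]
25^28 ≡ 191 (mod 197)  [q = 7: ≢ 1 ✓]
The check at q = 2 fails, so 25 generates a proper subgroup.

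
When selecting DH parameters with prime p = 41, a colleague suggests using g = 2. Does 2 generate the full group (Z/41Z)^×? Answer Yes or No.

φ(41) = 41 − 1 = 40 = 2^3 · 5.
2 is a primitive root mod 41 iff 2^(φ(41)/q) ≢ 1 for every prime q | φ(41), i.e. q ∈ {2, 5}.
2^20 ≡ 1 (mod 41)  [q = 2: ≡ 1 ✗]
2^8 ≡ 10 (mod 41)  [q = 5: ≢ 1 ✓]
The check at q = 2 fails, so 2 generates a proper subgroup.

No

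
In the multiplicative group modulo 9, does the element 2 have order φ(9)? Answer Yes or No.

φ(9) = φ(3^2) = 3·(3−1) = 6 = 2 · 3.
It suffices to check that the order of 2 is not a proper divisor of 6: compute 2^(6/q) for q ∈ {2, 3}.
2^3 ≡ 8 (mod 9)  [q = 2: ≢ 1 ✓]
2^2 ≡ 4 (mod 9)  [q = 3: ≢ 1 ✓]
All checks pass, so 2 has order 6 and is a primitive root modulo 9.

Yes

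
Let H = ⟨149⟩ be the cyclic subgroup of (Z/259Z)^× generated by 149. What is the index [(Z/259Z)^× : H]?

By Lagrange's theorem, ord_259(149) divides φ(259) = φ(7·37) = (7−1)·(37−1) = 6·36 = 216 = 2^3 · 3^3.
Divisors of 216: 1, 2, 3, 4, 6, 8, 9, 12, 18, 24, 27, 36, 54, 72, 108, 216.
Test each divisor d:
149^1 ≡ 149
149^2 ≡ 186
149^3 ≡ 1
So ord_259(149) = 3, hence |⟨149⟩| = 3.
The index is φ(259) / ord(149) = 216 / 3 = 72.

72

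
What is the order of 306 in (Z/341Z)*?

10

The order of 306 must divide φ(341) = φ(11·31) = (11−1)·(31−1) = 10·30 = 300 = 2^2 · 3 · 5^2.
Divisors of 300: 1, 2, 3, 4, 5, 6, 10, 12, 15, 20, 25, 30, 50, 60, 75, 100, 150, 300.
Check 306^d mod 341 for each divisor in increasing order:
306^1 ≡ 306
306^2 ≡ 202
306^3 ≡ 91
306^4 ≡ 225
306^5 ≡ 309
306^6 ≡ 97
306^10 ≡ 1
Hence ord(306) = 10.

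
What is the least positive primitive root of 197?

2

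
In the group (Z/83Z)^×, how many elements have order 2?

1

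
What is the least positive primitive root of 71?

7

φ(71) = 71 − 1 = 70 = 2 · 5 · 7.
Test candidates g = 2, 3, … against the prime factors q ∈ {2, 5, 7} of φ(71): g is a generator iff g^(70/q) ≢ 1 for every such q.
g = 2: 2^35 ≡ 1 — hits 1, so not a primitive root.
g = 3: 3^35 ≡ 1 — hits 1, so not a primitive root.
g = 4: 4^35 ≡ 1 — hits 1, so not a primitive root.
g = 5: 5^35 ≡ 1 — hits 1, so not a primitive root.
g = 6: 6^35 ≡ 1 — hits 1, so not a primitive root.
g = 7: 7^35 ≡ 70; 7^14 ≡ 54; 7^10 ≡ 45 — none is 1, so 7 is a primitive root.
The smallest primitive root modulo 71 is 7.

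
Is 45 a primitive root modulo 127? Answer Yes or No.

Yes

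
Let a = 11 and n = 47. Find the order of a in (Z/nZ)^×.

46

Since 11 ∈ (Z/47Z)^×, its order divides φ(47) = 47 − 1 = 46 = 2 · 23.
Divisors of 46: 1, 2, 23, 46.
Evaluate successive powers at the divisors of 46:
11^1 ≡ 11 (mod 47)
11^2 ≡ 27 (mod 47)
11^23 ≡ 46 (mod 47)
11^46 ≡ 1 (mod 47) ✓
Therefore the multiplicative order of 11 modulo 47 is 46.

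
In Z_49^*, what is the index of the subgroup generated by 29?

The order of 29 must divide φ(49) = φ(7^2) = 7·(7−1) = 42 = 2 · 3 · 7.
Divisors of 42: 1, 2, 3, 6, 7, 14, 21, 42.
Evaluate successive powers at the divisors of 42:
29^1 ≡ 29 (mod 49)
29^2 ≡ 8 (mod 49)
29^3 ≡ 36 (mod 49)
29^6 ≡ 22 (mod 49)
29^7 ≡ 1 (mod 49) ✓
The order of 29 is 7, so the subgroup it generates has 7 elements.
Index = |(Z/49Z)^×| / |⟨29⟩| = 42 / 7 = 6.

6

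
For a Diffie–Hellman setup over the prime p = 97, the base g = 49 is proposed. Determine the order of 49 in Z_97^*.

48

By Lagrange's theorem, ord_97(49) divides φ(97) = 97 − 1 = 96 = 2^5 · 3.
Divisors of 96: 1, 2, 3, 4, 6, 8, 12, 16, 24, 32, 48, 96.
Test each divisor d:
49^1 ≡ 49 (mod 97)
49^2 ≡ 73 (mod 97)
49^3 ≡ 85 (mod 97)
49^4 ≡ 91 (mod 97)
49^6 ≡ 47 (mod 97)
49^8 ≡ 36 (mod 97)
49^12 ≡ 75 (mod 97)
49^16 ≡ 35 (mod 97)
49^24 ≡ 96 (mod 97)
49^32 ≡ 61 (mod 97)
49^48 ≡ 1 (mod 97) ✓
Therefore the multiplicative order of 49 modulo 97 is 48.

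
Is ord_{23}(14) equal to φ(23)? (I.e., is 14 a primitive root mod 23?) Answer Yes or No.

Yes

φ(23) = 23 − 1 = 22 = 2 · 11.
It suffices to check that the order of 14 is not a proper divisor of 22: compute 14^(22/q) for q ∈ {2, 11}.
14^11 ≡ 22 (mod 23)  [q = 2: ≢ 1 ✓]
14^2 ≡ 12 (mod 23)  [q = 11: ≢ 1 ✓]
None equal 1, so ord_23(14) = 22: 14 is a primitive root.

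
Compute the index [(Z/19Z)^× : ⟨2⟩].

1

Since 2 ∈ (Z/19Z)^×, its order divides φ(19) = 19 − 1 = 18 = 2 · 3^2.
Divisors of 18: 1, 2, 3, 6, 9, 18.
Test each divisor d:
2^1 ≡ 2 (mod 19)
2^2 ≡ 4 (mod 19)
2^3 ≡ 8 (mod 19)
2^6 ≡ 7 (mod 19)
2^9 ≡ 18 (mod 19)
2^18 ≡ 1 (mod 19) ✓
So ord_19(2) = 18, hence |⟨2⟩| = 18.
[(Z/19Z)^× : ⟨2⟩] = 18/18 = 1.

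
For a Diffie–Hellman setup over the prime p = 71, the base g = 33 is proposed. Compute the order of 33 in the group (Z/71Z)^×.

70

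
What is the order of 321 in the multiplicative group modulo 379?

378

ord(321) | φ(379) = 379 − 1 = 378 = 2 · 3^3 · 7.
Divisors of 378: 1, 2, 3, 6, 7, 9, 14, 18, 21, 27, 42, 54, 63, 126, 189, 378.
Evaluate successive powers at the divisors of 378:
321^1 ≡ 321 (mod 379)
321^2 ≡ 332 (mod 379)
321^3 ≡ 73 (mod 379)
321^6 ≡ 23 (mod 379)
321^7 ≡ 182 (mod 379)
321^9 ≡ 163 (mod 379)
321^14 ≡ 151 (mod 379)
321^18 ≡ 39 (mod 379)
321^21 ≡ 194 (mod 379)
321^27 ≡ 293 (mod 379)
321^42 ≡ 115 (mod 379)
321^54 ≡ 195 (mod 379)
321^63 ≡ 328 (mod 379)
321^126 ≡ 327 (mod 379)
321^189 ≡ 378 (mod 379)
321^378 ≡ 1 (mod 379) ✓
The smallest such exponent is 378, so the order of 321 is 378.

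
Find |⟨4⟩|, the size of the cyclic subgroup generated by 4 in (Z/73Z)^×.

ord(4) | φ(73) = 73 − 1 = 72 = 2^3 · 3^2.
Divisors of 72: 1, 2, 3, 4, 6, 8, 9, 12, 18, 24, 36, 72.
Evaluate successive powers at the divisors of 72:
4^1 ≡ 4
4^2 ≡ 16
4^3 ≡ 64
4^4 ≡ 37
4^6 ≡ 8
4^8 ≡ 55
4^9 ≡ 1
Hence ord(4) = 9.

9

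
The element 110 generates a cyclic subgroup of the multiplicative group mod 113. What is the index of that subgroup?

1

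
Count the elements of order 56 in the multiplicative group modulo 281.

24

φ(281) = 281 − 1 = 280 = 2^3 · 5 · 7.
(Z/281Z)^× is cyclic (|G| = 280); a cyclic group of order m has exactly φ(d) elements of each order d | m, and none otherwise.
56 = 2^3 · 7 divides 280, and φ(56) = 24.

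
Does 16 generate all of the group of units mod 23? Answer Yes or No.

φ(23) = 23 − 1 = 22 = 2 · 11.
Test 16^(22/q) mod 23 for each prime factor q of 22:
16^11 ≡ 1 (mod 23)  [q = 2: ≡ 1 ✗]
16^2 ≡ 3 (mod 23)  [q = 11: ≢ 1 ✓]
The check at q = 2 fails, so 16 generates a proper subgroup.

No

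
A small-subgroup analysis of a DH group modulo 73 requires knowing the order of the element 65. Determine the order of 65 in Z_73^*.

6

Since 65 ∈ (Z/73Z)^×, its order divides φ(73) = 73 − 1 = 72 = 2^3 · 3^2.
Divisors of 72: 1, 2, 3, 4, 6, 8, 9, 12, 18, 24, 36, 72.
Evaluate successive powers at the divisors of 72:
65^1 ≡ 65 (mod 73)
65^2 ≡ 64 (mod 73)
65^3 ≡ 72 (mod 73)
65^4 ≡ 8 (mod 73)
65^6 ≡ 1 (mod 73) ✓
Therefore the multiplicative order of 65 modulo 73 is 6.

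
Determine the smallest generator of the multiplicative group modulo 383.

φ(383) = 383 − 1 = 382 = 2 · 191.
Test candidates g = 2, 3, … against the prime factors q ∈ {2, 191} of φ(383): g is a generator iff g^(382/q) ≢ 1 for every such q.
g = 2: 2^191 ≡ 1 — hits 1, so not a primitive root.
g = 3: 3^191 ≡ 1 — hits 1, so not a primitive root.
g = 4: 4^191 ≡ 1 — hits 1, so not a primitive root.
g = 5: 5^191 ≡ 382; 5^2 ≡ 25 — none is 1, so 5 is a primitive root.
The smallest primitive root modulo 383 is 5.

5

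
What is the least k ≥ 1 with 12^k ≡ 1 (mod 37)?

Since 12 ∈ (Z/37Z)^×, its order divides φ(37) = 37 − 1 = 36 = 2^2 · 3^2.
Divisors of 36: 1, 2, 3, 4, 6, 9, 12, 18, 36.
Test each divisor d:
12^1 ≡ 12 (mod 37)
12^2 ≡ 33 (mod 37)
12^3 ≡ 26 (mod 37)
12^4 ≡ 16 (mod 37)
12^6 ≡ 10 (mod 37)
12^9 ≡ 1 (mod 37) ✓
The smallest such exponent is 9, so the order of 12 is 9.

9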